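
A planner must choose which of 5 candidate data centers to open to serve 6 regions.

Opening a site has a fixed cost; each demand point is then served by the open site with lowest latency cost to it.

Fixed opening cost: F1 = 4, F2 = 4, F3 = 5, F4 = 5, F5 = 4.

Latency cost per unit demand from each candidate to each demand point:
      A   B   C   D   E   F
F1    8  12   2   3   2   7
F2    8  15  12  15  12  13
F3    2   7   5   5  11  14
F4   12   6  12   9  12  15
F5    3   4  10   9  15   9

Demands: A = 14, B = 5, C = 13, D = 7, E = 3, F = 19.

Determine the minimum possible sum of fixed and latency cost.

247

Open {F1, F3, F5}: assign each demand point to its cheapest open site.
  A→F3 14×2=28, B→F5 5×4=20, C→F1 13×2=26, D→F1 7×3=21, E→F1 3×2=6, F→F1 19×7=133
  latency cost 234, fixed 13 → total 247.
Compare {F1, F2, F3, F5}: latency cost 234 + fixed 17 = 251.
Compare {F1, F3, F4, F5}: latency cost 234 + fixed 18 = 252.
Compare {F1, F5}: latency cost 248 + fixed 8 = 256.
All other subsets cost ≥ 251. Minimum total cost: 247.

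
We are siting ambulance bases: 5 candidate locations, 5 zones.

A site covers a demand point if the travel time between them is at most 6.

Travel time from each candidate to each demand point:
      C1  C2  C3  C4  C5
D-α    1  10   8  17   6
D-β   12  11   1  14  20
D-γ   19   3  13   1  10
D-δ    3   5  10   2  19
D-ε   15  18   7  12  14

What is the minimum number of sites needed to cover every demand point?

3

Coverage sets (demand points within 6 of each site):
  D-α: {C1, C5}
  D-β: {C3}
  D-γ: {C2, C4}
  D-δ: {C1, C2, C4}
  D-ε: {}
No 2 sites suffice: every size-2 union leaves at least one demand point uncovered.
But {D-α, D-β, D-γ} covers everything, so the minimum is 3.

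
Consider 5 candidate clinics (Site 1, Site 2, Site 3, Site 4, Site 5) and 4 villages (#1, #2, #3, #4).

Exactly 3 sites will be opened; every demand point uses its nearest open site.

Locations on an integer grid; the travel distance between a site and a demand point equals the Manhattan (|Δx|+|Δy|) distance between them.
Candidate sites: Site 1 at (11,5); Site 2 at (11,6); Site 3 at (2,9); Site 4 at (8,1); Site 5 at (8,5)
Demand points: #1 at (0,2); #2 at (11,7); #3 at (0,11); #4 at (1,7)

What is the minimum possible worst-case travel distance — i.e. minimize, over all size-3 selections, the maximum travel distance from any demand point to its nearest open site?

9

Open {Site 1, Site 2, Site 3}.
  Farthest demand point is #1 at travel distance 9 (to Site 3); all others are ≤ 9.
With {Site 1, Site 3, Site 4} the worst case is 9.
With {Site 1, Site 3, Site 5} the worst case is 9.
No size-3 selection achieves below 9.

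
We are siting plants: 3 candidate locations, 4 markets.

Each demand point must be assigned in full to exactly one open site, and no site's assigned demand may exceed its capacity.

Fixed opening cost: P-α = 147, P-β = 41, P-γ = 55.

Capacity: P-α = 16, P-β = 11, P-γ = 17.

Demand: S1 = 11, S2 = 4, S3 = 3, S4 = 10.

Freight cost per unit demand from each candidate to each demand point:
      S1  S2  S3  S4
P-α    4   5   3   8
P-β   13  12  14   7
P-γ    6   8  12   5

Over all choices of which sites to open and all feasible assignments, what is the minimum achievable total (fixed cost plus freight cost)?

Open {P-α, P-γ}; cheapest assignment that respects the capacities:
  P-α (cap 16, load 14): S1, S3 — cost 11×4 + 3×3 = 53
  P-γ (cap 17, load 14): S2, S4 — cost 4×8 + 10×5 = 82
  Shipping 135, fixed 202 → total 337.
  Any other capacity-feasible assignment to {P-α, P-γ} ships for at least 135.
Compare {P-β, P-γ}: its best feasible assignment gives total 357.
Compare {P-α, P-β, P-γ}: its best feasible assignment gives total 378.
Every other set of open sites that can feasibly serve all demand totals ≥ 357 even under its best assignment. Minimum: 337.

337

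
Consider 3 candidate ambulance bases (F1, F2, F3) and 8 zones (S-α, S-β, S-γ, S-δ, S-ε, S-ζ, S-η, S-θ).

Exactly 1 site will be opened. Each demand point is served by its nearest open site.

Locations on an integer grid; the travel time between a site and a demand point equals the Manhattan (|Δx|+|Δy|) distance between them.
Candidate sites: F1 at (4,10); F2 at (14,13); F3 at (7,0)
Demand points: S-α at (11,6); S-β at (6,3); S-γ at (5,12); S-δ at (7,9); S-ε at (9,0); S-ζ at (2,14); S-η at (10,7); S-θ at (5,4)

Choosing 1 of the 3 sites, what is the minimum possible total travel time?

Open {F1}.
  S-α→F1 11, S-β→F1 9, S-γ→F1 3, S-δ→F1 4, S-ε→F1 15, S-ζ→F1 6, S-η→F1 9, S-θ→F1 7  ⇒ total 64.
Compare {F3}: total 74.
Compare {F2}: total 108.

64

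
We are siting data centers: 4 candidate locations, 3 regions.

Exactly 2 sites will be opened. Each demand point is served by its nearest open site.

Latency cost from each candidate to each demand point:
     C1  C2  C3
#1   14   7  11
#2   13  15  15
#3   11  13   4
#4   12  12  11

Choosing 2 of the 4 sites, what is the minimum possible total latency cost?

Open {#1, #3}.
  C1→#3 11, C2→#1 7, C3→#3 4  ⇒ total 22.
Compare {#3, #4}: total 27.
Compare {#2, #3}: total 28.
No size-2 selection does better; minimum is 22.

22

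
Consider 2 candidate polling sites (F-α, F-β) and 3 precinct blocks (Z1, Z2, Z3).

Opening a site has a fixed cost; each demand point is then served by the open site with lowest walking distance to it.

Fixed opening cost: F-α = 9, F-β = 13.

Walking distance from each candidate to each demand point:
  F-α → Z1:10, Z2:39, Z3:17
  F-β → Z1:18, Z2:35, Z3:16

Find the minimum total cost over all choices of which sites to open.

75

Open {F-α}: assign each demand point to its cheapest open site.
  Z1→F-α 10, Z2→F-α 39, Z3→F-α 17
  walking distance 66, fixed 9 → total 75.
Compare {F-β}: walking distance 69 + fixed 13 = 82.
Compare {F-α, F-β}: walking distance 61 + fixed 22 = 83.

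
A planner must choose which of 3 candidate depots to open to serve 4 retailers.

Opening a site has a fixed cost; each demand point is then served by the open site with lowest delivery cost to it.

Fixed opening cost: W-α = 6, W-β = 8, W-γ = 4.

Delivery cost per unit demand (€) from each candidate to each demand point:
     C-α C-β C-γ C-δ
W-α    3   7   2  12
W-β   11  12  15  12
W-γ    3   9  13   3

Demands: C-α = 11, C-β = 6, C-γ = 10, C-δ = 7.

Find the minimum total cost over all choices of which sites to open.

126

Open {W-α, W-γ}: assign each demand point to its cheapest open site.
  C-α→W-α 11×3=33, C-β→W-α 6×7=42, C-γ→W-α 10×2=20, C-δ→W-γ 7×3=21
  delivery cost 116, fixed 10 → total 126.
Compare {W-α, W-β, W-γ}: delivery cost 116 + fixed 18 = 134.
Compare {W-α}: delivery cost 179 + fixed 6 = 185.
Compare {W-α, W-β}: delivery cost 179 + fixed 14 = 193.
All other subsets cost ≥ 134. Minimum total cost: 126.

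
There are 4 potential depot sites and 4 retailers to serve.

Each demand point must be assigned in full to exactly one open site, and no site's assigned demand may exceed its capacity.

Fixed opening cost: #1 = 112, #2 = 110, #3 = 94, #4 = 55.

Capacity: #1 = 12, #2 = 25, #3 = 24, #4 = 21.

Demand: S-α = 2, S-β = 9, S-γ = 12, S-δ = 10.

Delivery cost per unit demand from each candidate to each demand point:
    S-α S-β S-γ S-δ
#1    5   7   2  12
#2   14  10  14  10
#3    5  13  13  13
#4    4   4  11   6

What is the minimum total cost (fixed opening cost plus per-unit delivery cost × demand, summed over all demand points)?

295

Open {#1, #4}; cheapest assignment that respects the capacities:
  #1 (cap 12, load 12): S-γ — cost 12×2 = 24
  #4 (cap 21, load 21): S-α, S-β, S-δ — cost 2×4 + 9×4 + 10×6 = 104
  Shipping 128, fixed 167 → total 295.
  Any other capacity-feasible assignment to {#1, #4} ships for at least 128.
Compare {#1, #3, #4}: its best feasible assignment gives total 389.
Compare {#1, #2, #4}: its best feasible assignment gives total 405.
Every other set of open sites that can feasibly serve all demand totals ≥ 389 even under its best assignment. Minimum: 295.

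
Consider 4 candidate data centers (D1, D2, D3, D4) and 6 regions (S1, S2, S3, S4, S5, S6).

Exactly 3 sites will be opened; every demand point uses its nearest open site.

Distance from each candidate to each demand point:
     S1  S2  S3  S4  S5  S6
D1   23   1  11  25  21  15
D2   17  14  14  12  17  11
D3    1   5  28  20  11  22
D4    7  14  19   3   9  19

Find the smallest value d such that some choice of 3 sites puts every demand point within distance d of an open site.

Open {D1, D2, D4}.
  Farthest demand point is S3 at distance 11 (to D1); all others are ≤ 11.
With {D1, D2, D3} the worst case is 12.
With {D2, D3, D4} the worst case is 14.
No size-3 selection achieves below 11.

11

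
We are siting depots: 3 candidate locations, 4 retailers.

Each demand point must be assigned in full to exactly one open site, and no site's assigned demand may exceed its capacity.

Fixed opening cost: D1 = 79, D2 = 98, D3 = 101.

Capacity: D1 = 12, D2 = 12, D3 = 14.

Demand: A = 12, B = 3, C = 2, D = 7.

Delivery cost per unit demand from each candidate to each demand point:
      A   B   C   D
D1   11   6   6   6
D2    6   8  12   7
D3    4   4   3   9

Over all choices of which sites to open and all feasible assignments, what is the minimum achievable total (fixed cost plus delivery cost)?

294

Open {D1, D3}; cheapest assignment that respects the capacities:
  D1 (cap 12, load 10): B, D — cost 3×6 + 7×6 = 60
  D3 (cap 14, load 14): A, C — cost 12×4 + 2×3 = 54
  Shipping 114, fixed 180 → total 294.
  Any other capacity-feasible assignment to {D1, D3} ships for at least 114.
Compare {D1, D2}: its best feasible assignment gives total 321.
Compare {D2, D3}: its best feasible assignment gives total 326.
Every other set of open sites that can feasibly serve all demand totals ≥ 321 even under its best assignment. Minimum: 294.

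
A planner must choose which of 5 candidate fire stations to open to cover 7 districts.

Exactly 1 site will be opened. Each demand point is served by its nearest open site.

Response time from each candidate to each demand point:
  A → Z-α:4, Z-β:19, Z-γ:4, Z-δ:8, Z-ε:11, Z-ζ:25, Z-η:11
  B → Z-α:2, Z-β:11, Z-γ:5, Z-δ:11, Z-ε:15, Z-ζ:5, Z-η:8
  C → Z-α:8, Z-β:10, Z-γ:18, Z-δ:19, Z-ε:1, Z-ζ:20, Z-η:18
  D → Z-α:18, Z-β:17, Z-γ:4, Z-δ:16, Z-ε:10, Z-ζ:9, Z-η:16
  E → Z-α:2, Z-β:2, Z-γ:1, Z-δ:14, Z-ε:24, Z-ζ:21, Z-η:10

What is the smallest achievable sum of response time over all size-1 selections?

Open {B}.
  Z-α→B 2, Z-β→B 11, Z-γ→B 5, Z-δ→B 11, Z-ε→B 15, Z-ζ→B 5, Z-η→B 8  ⇒ total 57.
Compare {E}: total 74.
Compare {A}: total 82.
No size-1 selection does better; minimum is 57.

57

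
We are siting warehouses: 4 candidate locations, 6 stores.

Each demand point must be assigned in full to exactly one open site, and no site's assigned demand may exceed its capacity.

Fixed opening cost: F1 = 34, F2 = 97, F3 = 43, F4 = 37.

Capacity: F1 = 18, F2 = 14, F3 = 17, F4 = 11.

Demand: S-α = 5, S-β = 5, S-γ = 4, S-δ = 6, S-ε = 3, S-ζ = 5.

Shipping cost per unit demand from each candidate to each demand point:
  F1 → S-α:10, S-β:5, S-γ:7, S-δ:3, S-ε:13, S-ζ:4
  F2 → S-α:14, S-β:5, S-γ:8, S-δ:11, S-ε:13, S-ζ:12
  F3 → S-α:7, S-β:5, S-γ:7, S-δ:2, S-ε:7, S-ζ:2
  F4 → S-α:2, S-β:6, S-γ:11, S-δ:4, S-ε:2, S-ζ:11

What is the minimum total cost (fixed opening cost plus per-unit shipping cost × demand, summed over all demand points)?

Open {F3, F4}; cheapest assignment that respects the capacities:
  F3 (cap 17, load 17): S-β, S-γ, S-ε, S-ζ — cost 5×5 + 4×7 + 3×7 + 5×2 = 84
  F4 (cap 11, load 11): S-α, S-δ — cost 5×2 + 6×4 = 34
  Shipping 118, fixed 80 → total 198.
  Any other capacity-feasible assignment to {F3, F4} ships for at least 118.
Compare {F1, F3, F4}: its best feasible assignment gives total 205.
Compare {F1, F3}: its best feasible assignment gives total 214.
Every other set of open sites that can feasibly serve all demand totals ≥ 205 even under its best assignment. Minimum: 198.

198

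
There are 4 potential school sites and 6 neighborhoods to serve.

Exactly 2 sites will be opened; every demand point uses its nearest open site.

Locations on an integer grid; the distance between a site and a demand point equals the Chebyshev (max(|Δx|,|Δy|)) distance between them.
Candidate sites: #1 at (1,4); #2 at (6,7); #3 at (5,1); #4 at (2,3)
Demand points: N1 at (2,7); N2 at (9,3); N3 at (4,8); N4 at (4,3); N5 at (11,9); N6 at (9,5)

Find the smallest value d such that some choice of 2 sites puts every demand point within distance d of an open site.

Open {#1, #2}.
  Farthest demand point is N5 at distance 5 (to #2); all others are ≤ 5.
With {#2, #3} the worst case is 5.
With {#2, #4} the worst case is 5.
No size-2 selection achieves below 5.

5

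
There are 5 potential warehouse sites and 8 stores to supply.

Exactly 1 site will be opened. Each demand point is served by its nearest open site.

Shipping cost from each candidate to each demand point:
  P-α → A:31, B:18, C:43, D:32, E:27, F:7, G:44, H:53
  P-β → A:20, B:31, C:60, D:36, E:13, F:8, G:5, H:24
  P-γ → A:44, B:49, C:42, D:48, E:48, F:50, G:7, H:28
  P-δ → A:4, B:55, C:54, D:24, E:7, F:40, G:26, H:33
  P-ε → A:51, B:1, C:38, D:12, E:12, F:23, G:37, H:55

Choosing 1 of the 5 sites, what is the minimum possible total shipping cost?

Open {P-β}.
  A→P-β 20, B→P-β 31, C→P-β 60, D→P-β 36, E→P-β 13, F→P-β 8, G→P-β 5, H→P-β 24  ⇒ total 197.
Compare {P-ε}: total 229.
Compare {P-δ}: total 243.
No size-1 selection does better; minimum is 197.

197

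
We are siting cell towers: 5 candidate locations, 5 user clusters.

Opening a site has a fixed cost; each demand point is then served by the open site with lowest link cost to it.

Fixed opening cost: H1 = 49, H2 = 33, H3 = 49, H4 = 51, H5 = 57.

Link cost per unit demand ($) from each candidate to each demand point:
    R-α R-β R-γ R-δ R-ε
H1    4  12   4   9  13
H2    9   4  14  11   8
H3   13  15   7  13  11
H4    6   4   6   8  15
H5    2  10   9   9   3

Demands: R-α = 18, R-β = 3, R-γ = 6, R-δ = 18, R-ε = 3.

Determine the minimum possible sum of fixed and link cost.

Open {H4, H5}: assign each demand point to its cheapest open site.
  R-α→H5 18×2=36, R-β→H4 3×4=12, R-γ→H4 6×6=36, R-δ→H4 18×8=144, R-ε→H5 3×3=9
  link cost 237, fixed 108 → total 345.
Compare {H5}: link cost 291 + fixed 57 = 348.
Compare {H2, H5}: link cost 273 + fixed 90 = 363.
Compare {H1, H5}: link cost 261 + fixed 106 = 367.
All other subsets cost ≥ 348. Minimum total cost: 345.

345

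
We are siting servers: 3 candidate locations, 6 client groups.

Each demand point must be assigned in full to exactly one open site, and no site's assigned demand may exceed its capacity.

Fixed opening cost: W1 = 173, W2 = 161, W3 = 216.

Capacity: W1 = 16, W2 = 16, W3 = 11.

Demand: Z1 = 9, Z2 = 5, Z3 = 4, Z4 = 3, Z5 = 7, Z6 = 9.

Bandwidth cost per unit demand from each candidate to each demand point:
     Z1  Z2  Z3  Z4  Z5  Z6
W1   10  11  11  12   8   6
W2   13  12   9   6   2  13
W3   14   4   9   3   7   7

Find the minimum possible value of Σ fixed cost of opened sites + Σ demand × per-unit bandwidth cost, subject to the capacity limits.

Open {W1, W2, W3}; cheapest assignment that respects the capacities:
  W1 (cap 16, load 13): Z3, Z6 — cost 4×11 + 9×6 = 98
  W2 (cap 16, load 16): Z1, Z5 — cost 9×13 + 7×2 = 131
  W3 (cap 11, load 8): Z2, Z4 — cost 5×4 + 3×3 = 29
  Shipping 258, fixed 550 → total 808.
  Any other capacity-feasible assignment to {W1, W2, W3} ships for at least 258.
Total demand is 37 and no other set of sites has combined capacity ≥ 37, so {W1, W2, W3} is the only feasible choice of open sites. Minimum: 808.

808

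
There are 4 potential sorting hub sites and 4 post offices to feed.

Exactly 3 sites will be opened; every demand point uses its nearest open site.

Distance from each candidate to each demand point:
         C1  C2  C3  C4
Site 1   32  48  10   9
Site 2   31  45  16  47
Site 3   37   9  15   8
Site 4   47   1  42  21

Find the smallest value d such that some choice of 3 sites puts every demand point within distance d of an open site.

31

Open {Site 1, Site 2, Site 3}.
  Farthest demand point is C1 at distance 31 (to Site 2); all others are ≤ 31.
With {Site 1, Site 2, Site 4} the worst case is 31.
With {Site 2, Site 3, Site 4} the worst case is 31.
No size-3 selection achieves below 31.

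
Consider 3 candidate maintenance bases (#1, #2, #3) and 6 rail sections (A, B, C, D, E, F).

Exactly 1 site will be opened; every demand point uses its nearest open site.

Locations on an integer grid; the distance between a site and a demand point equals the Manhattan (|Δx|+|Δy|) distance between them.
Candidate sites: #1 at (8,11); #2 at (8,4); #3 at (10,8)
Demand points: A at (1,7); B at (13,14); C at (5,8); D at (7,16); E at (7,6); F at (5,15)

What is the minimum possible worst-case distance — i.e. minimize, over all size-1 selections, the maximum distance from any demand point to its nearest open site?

Open {#1}.
  Farthest demand point is A at distance 11 (to #1); all others are ≤ 11.
With {#3} the worst case is 12.
With {#2} the worst case is 15.
No size-1 selection achieves below 11.

11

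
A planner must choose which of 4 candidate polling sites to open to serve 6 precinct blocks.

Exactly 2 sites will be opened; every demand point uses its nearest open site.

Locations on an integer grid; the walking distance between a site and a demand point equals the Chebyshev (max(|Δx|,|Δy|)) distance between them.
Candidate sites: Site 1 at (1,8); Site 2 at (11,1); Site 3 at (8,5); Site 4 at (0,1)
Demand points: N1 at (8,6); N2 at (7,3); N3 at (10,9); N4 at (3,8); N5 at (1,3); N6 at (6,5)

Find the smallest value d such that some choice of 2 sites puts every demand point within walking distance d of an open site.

Open {Site 1, Site 3}.
  Farthest demand point is N5 at walking distance 5 (to Site 1); all others are ≤ 5.
With {Site 3, Site 4} the worst case is 5.
With {Site 2, Site 3} the worst case is 7.
No size-2 selection achieves below 5.

5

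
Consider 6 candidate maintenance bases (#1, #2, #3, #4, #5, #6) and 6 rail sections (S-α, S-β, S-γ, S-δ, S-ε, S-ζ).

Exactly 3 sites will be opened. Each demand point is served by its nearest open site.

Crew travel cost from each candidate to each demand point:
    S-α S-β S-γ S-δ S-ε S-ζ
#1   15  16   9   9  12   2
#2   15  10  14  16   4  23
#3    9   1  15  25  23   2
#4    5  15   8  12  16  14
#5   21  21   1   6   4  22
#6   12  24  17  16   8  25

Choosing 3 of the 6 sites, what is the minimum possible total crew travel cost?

19

Open {#3, #4, #5}.
  S-α→#4 5, S-β→#3 1, S-γ→#5 1, S-δ→#5 6, S-ε→#5 4, S-ζ→#3 2  ⇒ total 19.
Compare {#1, #3, #5}: total 23.
Compare {#2, #3, #5}: total 23.
No size-3 selection does better; minimum is 19.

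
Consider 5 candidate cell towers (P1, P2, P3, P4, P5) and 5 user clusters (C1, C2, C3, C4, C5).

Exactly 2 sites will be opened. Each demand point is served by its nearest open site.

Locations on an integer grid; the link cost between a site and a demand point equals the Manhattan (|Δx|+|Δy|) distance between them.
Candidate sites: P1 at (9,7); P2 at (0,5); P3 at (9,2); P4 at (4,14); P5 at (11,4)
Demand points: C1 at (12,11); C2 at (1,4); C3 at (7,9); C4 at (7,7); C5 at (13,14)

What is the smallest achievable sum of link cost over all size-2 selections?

Open {P1, P2}.
  C1→P1 7, C2→P2 2, C3→P1 4, C4→P1 2, C5→P1 11  ⇒ total 26.
Compare {P1, P4}: total 33.
Compare {P1, P3}: total 34.
No size-2 selection does better; minimum is 26.

26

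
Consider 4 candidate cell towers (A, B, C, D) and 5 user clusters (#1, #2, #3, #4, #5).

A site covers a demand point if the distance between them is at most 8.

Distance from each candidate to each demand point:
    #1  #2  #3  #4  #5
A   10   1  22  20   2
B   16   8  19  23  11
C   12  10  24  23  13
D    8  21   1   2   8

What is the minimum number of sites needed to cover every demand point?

Coverage sets (demand points within 8 of each site):
  A: {#2, #5}
  B: {#2}
  C: {}
  D: {#1, #3, #4, #5}
No single site covers all 5 demand points.
But {A, D} covers everything, so the minimum is 2.

2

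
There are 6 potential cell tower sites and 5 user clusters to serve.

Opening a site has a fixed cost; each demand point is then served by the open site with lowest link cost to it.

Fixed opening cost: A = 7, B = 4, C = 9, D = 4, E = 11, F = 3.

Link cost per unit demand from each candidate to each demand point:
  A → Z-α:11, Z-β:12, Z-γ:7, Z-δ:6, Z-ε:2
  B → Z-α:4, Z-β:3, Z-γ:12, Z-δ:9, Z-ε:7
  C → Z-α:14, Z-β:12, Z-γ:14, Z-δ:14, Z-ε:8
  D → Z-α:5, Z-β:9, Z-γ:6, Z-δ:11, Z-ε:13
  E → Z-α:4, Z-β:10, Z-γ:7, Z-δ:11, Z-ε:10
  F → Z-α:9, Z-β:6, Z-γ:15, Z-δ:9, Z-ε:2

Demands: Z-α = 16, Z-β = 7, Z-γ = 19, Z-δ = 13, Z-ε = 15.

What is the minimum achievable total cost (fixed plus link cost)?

322

Open {A, B, D}: assign each demand point to its cheapest open site.
  Z-α→B 16×4=64, Z-β→B 7×3=21, Z-γ→D 19×6=114, Z-δ→A 13×6=78, Z-ε→A 15×2=30
  link cost 307, fixed 15 → total 322.
Compare {A, B, D, F}: link cost 307 + fixed 18 = 325.
Compare {A, B, C, D}: link cost 307 + fixed 24 = 331.
Compare {A, B, D, E}: link cost 307 + fixed 26 = 333.
All other subsets cost ≥ 325. Minimum total cost: 322.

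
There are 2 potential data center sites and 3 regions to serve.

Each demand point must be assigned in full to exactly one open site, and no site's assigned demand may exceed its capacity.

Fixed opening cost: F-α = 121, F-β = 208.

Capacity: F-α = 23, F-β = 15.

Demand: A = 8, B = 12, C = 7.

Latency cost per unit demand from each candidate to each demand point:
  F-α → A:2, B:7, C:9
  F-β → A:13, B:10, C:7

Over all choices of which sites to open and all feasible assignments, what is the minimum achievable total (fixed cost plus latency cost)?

Open {F-α, F-β}; cheapest assignment that respects the capacities:
  F-α (cap 23, load 20): A, B — cost 8×2 + 12×7 = 100
  F-β (cap 15, load 7): C — cost 7×7 = 49
  Shipping 149, fixed 329 → total 478.
  Any other capacity-feasible assignment to {F-α, F-β} ships for at least 149.
Total demand is 27 and no other set of sites has combined capacity ≥ 27, so {F-α, F-β} is the only feasible choice of open sites. Minimum: 478.

478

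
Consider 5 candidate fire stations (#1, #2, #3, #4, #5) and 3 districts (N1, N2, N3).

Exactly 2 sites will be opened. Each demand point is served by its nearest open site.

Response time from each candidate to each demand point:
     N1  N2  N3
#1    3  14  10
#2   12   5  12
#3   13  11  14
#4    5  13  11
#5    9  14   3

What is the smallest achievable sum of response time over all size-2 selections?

17

Open {#2, #5}.
  N1→#5 9, N2→#2 5, N3→#5 3  ⇒ total 17.
Compare {#1, #2}: total 18.
Compare {#1, #5}: total 20.
No size-2 selection does better; minimum is 17.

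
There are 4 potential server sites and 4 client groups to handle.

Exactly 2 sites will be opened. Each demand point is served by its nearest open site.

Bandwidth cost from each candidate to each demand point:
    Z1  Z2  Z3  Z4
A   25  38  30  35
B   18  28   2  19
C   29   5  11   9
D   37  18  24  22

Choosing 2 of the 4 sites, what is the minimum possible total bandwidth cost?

Open {B, C}.
  Z1→B 18, Z2→C 5, Z3→B 2, Z4→C 9  ⇒ total 34.
Compare {A, C}: total 50.
Compare {C, D}: total 54.
No size-2 selection does better; minimum is 34.

34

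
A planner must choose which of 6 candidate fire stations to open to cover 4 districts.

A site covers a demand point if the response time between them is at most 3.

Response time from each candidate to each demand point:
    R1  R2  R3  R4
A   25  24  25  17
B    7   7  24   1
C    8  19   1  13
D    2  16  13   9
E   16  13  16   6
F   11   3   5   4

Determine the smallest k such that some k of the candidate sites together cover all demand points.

4

Coverage sets (demand points within 3 of each site):
  A: {}
  B: {R4}
  C: {R3}
  D: {R1}
  E: {}
  F: {R2}
No 3 sites suffice: every size-3 union leaves at least one demand point uncovered.
But {B, C, D, F} covers everything, so the minimum is 4.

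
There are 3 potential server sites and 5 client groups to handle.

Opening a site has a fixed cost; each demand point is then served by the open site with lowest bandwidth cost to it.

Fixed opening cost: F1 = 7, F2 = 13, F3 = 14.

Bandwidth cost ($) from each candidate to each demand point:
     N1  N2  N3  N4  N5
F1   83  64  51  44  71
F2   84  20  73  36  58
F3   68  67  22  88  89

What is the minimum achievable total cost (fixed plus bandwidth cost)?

231

Open {F2, F3}: assign each demand point to its cheapest open site.
  N1→F3 68, N2→F2 20, N3→F3 22, N4→F2 36, N5→F2 58
  bandwidth cost 204, fixed 27 → total 231.
Compare {F1, F2, F3}: bandwidth cost 204 + fixed 34 = 238.
Compare {F1, F2}: bandwidth cost 248 + fixed 20 = 268.
Compare {F2}: bandwidth cost 271 + fixed 13 = 284.
All other subsets cost ≥ 238. Minimum total cost: 231.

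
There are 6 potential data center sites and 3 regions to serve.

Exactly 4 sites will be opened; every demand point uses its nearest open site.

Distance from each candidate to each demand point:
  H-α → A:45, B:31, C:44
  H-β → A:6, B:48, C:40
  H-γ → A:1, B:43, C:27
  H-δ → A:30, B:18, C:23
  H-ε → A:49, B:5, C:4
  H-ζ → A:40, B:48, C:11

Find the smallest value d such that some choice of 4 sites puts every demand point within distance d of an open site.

5

Open {H-α, H-β, H-γ, H-ε}.
  Farthest demand point is B at distance 5 (to H-ε); all others are ≤ 5.
With {H-α, H-γ, H-δ, H-ε} the worst case is 5.
With {H-α, H-γ, H-ε, H-ζ} the worst case is 5.
No size-4 selection achieves below 5.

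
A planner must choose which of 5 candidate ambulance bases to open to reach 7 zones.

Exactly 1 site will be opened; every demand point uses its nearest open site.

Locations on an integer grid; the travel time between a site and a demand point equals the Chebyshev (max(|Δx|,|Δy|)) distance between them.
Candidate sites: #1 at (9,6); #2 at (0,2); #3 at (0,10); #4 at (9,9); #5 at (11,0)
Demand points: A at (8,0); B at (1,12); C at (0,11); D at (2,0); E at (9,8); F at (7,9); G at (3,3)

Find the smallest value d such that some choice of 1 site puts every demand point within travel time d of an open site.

Open {#1}.
  Farthest demand point is C at travel time 9 (to #1); all others are ≤ 9.
With {#4} the worst case is 9.
With {#2} the worst case is 10.
No size-1 selection achieves below 9.

9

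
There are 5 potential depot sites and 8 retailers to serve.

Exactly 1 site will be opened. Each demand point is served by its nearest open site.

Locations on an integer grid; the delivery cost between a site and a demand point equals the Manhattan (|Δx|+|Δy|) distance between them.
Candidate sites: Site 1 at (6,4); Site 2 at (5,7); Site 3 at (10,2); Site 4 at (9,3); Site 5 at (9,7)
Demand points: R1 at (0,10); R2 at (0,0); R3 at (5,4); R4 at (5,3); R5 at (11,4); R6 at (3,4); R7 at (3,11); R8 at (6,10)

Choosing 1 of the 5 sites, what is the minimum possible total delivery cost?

49

Open {Site 1}.
  R1→Site 1 12, R2→Site 1 10, R3→Site 1 1, R4→Site 1 2, R5→Site 1 5, R6→Site 1 3, R7→Site 1 10, R8→Site 1 6  ⇒ total 49.
Compare {Site 2}: total 51.
Compare {Site 4}: total 71.
No size-1 selection does better; minimum is 49.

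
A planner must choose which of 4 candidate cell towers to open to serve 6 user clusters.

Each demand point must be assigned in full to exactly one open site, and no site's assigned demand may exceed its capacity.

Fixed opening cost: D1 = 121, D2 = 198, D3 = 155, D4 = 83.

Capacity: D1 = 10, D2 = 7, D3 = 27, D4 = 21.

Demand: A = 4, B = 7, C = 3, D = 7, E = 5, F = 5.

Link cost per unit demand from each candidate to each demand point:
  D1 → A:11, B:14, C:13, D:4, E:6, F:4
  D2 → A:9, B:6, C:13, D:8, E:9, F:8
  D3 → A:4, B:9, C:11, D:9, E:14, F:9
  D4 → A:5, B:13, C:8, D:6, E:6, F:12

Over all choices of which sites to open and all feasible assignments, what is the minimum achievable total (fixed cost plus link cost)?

431

Open {D1, D4}; cheapest assignment that respects the capacities:
  D1 (cap 10, load 10): E, F — cost 5×6 + 5×4 = 50
  D4 (cap 21, load 21): A, B, C, D — cost 4×5 + 7×13 + 3×8 + 7×6 = 177
  Shipping 227, fixed 204 → total 431.
  Any other capacity-feasible assignment to {D1, D4} ships for at least 227.
Compare {D3, D4}: its best feasible assignment gives total 458.
Compare {D1, D3}: its best feasible assignment gives total 501.
Every other set of open sites that can feasibly serve all demand totals ≥ 458 even under its best assignment. Minimum: 431.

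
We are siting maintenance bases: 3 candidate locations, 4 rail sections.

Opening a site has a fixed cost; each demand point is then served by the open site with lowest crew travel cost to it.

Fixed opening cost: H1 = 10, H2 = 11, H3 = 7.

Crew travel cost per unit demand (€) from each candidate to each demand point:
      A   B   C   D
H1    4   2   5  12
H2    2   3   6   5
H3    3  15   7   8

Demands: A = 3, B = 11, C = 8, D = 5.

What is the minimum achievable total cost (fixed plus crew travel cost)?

Open {H1, H2}: assign each demand point to its cheapest open site.
  A→H2 3×2=6, B→H1 11×2=22, C→H1 8×5=40, D→H2 5×5=25
  crew travel cost 93, fixed 21 → total 114.
Compare {H1, H2, H3}: crew travel cost 93 + fixed 28 = 121.
Compare {H2}: crew travel cost 112 + fixed 11 = 123.
Compare {H1, H3}: crew travel cost 111 + fixed 17 = 128.
All other subsets cost ≥ 121. Minimum total cost: 114.

114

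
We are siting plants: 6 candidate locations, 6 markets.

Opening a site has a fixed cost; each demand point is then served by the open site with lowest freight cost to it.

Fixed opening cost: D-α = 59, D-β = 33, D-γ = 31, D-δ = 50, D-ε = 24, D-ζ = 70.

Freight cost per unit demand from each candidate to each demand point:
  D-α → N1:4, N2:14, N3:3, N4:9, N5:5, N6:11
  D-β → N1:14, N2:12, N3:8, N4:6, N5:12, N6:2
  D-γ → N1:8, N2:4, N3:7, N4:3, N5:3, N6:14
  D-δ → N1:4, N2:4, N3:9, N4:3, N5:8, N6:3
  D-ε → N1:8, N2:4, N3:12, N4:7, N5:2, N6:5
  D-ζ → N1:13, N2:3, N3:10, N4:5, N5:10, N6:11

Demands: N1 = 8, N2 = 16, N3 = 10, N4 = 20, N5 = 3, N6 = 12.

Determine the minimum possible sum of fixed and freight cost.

Open {D-α, D-β, D-γ}: assign each demand point to its cheapest open site.
  N1→D-α 8×4=32, N2→D-γ 16×4=64, N3→D-α 10×3=30, N4→D-γ 20×3=60, N5→D-γ 3×3=9, N6→D-β 12×2=24
  freight cost 219, fixed 123 → total 342.
Compare {D-α, D-δ}: freight cost 237 + fixed 109 = 346.
Compare {D-γ, D-δ}: freight cost 271 + fixed 81 = 352.
Compare {D-β, D-γ}: freight cost 291 + fixed 64 = 355.
All other subsets cost ≥ 346. Minimum total cost: 342.

342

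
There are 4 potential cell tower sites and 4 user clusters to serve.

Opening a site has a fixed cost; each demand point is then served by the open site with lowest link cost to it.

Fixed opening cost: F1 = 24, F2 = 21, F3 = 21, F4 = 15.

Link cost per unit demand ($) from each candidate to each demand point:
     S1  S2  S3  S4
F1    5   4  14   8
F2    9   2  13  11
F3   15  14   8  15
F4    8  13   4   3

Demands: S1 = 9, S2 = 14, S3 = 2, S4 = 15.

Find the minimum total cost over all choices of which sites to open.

Open {F1, F2, F4}: assign each demand point to its cheapest open site.
  S1→F1 9×5=45, S2→F2 14×2=28, S3→F4 2×4=8, S4→F4 15×3=45
  link cost 126, fixed 60 → total 186.
Compare {F2, F4}: link cost 153 + fixed 36 = 189.
Compare {F1, F4}: link cost 154 + fixed 39 = 193.
Compare {F1, F2, F3, F4}: link cost 126 + fixed 81 = 207.
All other subsets cost ≥ 189. Minimum total cost: 186.

186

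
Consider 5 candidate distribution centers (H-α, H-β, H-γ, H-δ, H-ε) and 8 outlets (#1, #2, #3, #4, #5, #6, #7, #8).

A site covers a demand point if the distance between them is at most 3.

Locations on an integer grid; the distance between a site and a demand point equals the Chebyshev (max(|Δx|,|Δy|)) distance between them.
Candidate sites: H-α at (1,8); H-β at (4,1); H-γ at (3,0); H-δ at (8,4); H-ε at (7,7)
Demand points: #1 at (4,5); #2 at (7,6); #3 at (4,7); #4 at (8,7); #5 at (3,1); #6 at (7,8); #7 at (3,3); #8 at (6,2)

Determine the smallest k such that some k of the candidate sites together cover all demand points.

Coverage sets (demand points within 3 of each site):
  H-α: {#1, #3}
  H-β: {#5, #7, #8}
  H-γ: {#5, #7, #8}
  H-δ: {#2, #4, #8}
  H-ε: {#1, #2, #3, #4, #6}
No single site covers all 8 demand points.
But {H-β, H-ε} covers everything, so the minimum is 2.

2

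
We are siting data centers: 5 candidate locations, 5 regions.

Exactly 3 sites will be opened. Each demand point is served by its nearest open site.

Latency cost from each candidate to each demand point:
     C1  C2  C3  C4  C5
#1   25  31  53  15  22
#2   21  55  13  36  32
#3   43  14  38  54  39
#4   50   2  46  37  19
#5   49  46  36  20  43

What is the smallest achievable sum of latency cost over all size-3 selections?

Open {#1, #2, #4}.
  C1→#2 21, C2→#4 2, C3→#2 13, C4→#1 15, C5→#4 19  ⇒ total 70.
Compare {#2, #4, #5}: total 75.
Compare {#1, #2, #3}: total 85.
No size-3 selection does better; minimum is 70.

70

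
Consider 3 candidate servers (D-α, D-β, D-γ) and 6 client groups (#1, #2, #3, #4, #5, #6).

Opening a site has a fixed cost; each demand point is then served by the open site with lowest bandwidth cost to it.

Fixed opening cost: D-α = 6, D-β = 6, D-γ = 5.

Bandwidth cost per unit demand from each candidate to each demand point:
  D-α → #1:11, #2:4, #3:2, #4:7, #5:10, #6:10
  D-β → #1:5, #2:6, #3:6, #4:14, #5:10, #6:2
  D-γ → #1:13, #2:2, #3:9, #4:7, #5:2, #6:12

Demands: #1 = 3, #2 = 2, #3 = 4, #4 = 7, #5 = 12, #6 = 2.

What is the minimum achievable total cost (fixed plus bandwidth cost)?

Open {D-α, D-β, D-γ}: assign each demand point to its cheapest open site.
  #1→D-β 3×5=15, #2→D-γ 2×2=4, #3→D-α 4×2=8, #4→D-α 7×7=49, #5→D-γ 12×2=24, #6→D-β 2×2=4
  bandwidth cost 104, fixed 17 → total 121.
Compare {D-β, D-γ}: bandwidth cost 120 + fixed 11 = 131.
Compare {D-α, D-γ}: bandwidth cost 138 + fixed 11 = 149.
Compare {D-γ}: bandwidth cost 176 + fixed 5 = 181.
All other subsets cost ≥ 131. Minimum total cost: 121.

121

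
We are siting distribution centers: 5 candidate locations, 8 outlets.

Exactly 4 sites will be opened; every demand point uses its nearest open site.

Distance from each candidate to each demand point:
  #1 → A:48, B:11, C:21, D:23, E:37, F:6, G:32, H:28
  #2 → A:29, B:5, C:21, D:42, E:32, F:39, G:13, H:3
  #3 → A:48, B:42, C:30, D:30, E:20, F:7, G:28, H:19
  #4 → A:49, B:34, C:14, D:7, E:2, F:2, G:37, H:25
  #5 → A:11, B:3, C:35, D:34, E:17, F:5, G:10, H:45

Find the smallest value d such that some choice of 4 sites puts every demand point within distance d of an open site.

Open {#1, #2, #4, #5}.
  Farthest demand point is C at distance 14 (to #4); all others are ≤ 14.
With {#2, #3, #4, #5} the worst case is 14.
With {#1, #3, #4, #5} the worst case is 19.
No size-4 selection achieves below 14.

14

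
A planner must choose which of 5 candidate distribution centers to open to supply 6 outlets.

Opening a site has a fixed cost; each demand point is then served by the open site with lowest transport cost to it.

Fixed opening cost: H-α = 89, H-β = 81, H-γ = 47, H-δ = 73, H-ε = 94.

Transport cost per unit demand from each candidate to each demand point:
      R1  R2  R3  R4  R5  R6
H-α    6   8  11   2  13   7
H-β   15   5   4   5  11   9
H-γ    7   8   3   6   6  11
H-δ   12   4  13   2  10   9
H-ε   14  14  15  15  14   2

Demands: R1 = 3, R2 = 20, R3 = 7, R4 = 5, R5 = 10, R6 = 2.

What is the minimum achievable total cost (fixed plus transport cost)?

330

Open {H-γ, H-δ}: assign each demand point to its cheapest open site.
  R1→H-γ 3×7=21, R2→H-δ 20×4=80, R3→H-γ 7×3=21, R4→H-δ 5×2=10, R5→H-γ 10×6=60, R6→H-δ 2×9=18
  transport cost 210, fixed 120 → total 330.
Compare {H-γ}: transport cost 314 + fixed 47 = 361.
Compare {H-β, H-γ}: transport cost 245 + fixed 128 = 373.
Compare {H-β}: transport cost 326 + fixed 81 = 407.
All other subsets cost ≥ 361. Minimum total cost: 330.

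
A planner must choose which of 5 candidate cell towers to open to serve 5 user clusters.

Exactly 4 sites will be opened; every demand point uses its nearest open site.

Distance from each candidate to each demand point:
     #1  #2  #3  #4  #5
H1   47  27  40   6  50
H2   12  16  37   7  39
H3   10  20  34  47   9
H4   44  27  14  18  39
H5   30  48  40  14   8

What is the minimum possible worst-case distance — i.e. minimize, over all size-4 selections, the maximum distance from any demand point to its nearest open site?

16

Open {H1, H2, H3, H4}.
  Farthest demand point is #2 at distance 16 (to H2); all others are ≤ 16.
With {H1, H2, H4, H5} the worst case is 16.
With {H2, H3, H4, H5} the worst case is 16.
No size-4 selection achieves below 16.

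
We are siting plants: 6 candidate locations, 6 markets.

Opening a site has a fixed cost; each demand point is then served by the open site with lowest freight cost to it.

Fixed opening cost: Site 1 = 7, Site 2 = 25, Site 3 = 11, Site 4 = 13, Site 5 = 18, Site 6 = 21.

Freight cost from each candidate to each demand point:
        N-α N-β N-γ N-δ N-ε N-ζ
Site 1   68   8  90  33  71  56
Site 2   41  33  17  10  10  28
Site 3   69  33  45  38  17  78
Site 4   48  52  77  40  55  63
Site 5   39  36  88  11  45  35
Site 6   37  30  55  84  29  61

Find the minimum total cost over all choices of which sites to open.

146

Open {Site 1, Site 2}: assign each demand point to its cheapest open site.
  N-α→Site 2 41, N-β→Site 1 8, N-γ→Site 2 17, N-δ→Site 2 10, N-ε→Site 2 10, N-ζ→Site 2 28
  freight cost 114, fixed 32 → total 146.
Compare {Site 1, Site 2, Site 3}: freight cost 114 + fixed 43 = 157.
Compare {Site 1, Site 2, Site 4}: freight cost 114 + fixed 45 = 159.
Compare {Site 1, Site 2, Site 5}: freight cost 112 + fixed 50 = 162.
All other subsets cost ≥ 157. Minimum total cost: 146.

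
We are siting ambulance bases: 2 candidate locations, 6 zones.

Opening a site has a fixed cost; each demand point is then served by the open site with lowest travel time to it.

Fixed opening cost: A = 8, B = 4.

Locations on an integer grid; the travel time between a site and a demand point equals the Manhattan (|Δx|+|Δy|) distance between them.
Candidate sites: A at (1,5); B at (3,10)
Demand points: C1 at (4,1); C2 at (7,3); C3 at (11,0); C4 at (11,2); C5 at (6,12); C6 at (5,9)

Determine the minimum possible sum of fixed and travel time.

63

Open {A, B}: assign each demand point to its cheapest open site.
  C1→A 7, C2→A 8, C3→A 15, C4→A 13, C5→B 5, C6→B 3
  travel time 51, fixed 12 → total 63.
Compare {B}: travel time 63 + fixed 4 = 67.
Compare {A}: travel time 63 + fixed 8 = 71.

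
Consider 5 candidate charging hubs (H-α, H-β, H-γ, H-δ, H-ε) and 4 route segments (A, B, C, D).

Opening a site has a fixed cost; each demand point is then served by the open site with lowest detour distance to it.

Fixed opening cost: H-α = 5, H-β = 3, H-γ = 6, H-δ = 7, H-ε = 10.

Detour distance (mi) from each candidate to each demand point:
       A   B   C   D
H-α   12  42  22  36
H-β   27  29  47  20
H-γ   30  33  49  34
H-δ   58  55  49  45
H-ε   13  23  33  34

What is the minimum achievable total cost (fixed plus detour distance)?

91

Open {H-α, H-β}: assign each demand point to its cheapest open site.
  A→H-α 12, B→H-β 29, C→H-α 22, D→H-β 20
  detour distance 83, fixed 8 → total 91.
Compare {H-α, H-β, H-ε}: detour distance 77 + fixed 18 = 95.
Compare {H-α, H-β, H-γ}: detour distance 83 + fixed 14 = 97.
Compare {H-α, H-β, H-δ}: detour distance 83 + fixed 15 = 98.
All other subsets cost ≥ 95. Minimum total cost: 91.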